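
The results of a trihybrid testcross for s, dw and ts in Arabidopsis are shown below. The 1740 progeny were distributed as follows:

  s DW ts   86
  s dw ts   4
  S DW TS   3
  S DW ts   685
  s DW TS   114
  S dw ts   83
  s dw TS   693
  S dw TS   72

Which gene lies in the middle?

ts

The two most frequent reciprocal classes, s dw TS and S DW ts, are the parental types, so the F1 was s dw TS / S DW ts.
The two rarest classes, s dw ts and S DW TS, are the double crossovers. Comparing them with the parentals, only the ts allele has switched, so ts is the middle locus and the order is dw – ts – s.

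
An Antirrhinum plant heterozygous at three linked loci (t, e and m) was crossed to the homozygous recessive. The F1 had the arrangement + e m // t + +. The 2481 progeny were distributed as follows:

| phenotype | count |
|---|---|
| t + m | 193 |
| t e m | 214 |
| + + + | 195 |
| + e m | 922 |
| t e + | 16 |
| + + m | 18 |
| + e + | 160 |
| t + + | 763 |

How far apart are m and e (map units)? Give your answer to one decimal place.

The two rarest classes, + + m and t e +, are the double crossovers. Comparing them with the parentals, only the e allele has switched, so e is the middle locus and the order is t – e – m.
Crossovers in the e–m interval produce the single-crossover classes + e + and t + m (160 + 193 = 353) plus the double crossovers (34).
RF(e–m) = (353 + 34) / 2481 = 387/2481 = 0.1560 → 15.6 map units.

15.6 map units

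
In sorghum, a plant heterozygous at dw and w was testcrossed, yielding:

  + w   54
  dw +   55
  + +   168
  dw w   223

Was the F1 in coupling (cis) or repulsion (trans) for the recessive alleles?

cis

The two most frequent classes are + + (168) and dw w (223); these are the parental (non-recombinant) types.
So the F1 carried + + on one chromosome and dw w on the other — the recessive alleles are on the same chromosome (cis / coupling).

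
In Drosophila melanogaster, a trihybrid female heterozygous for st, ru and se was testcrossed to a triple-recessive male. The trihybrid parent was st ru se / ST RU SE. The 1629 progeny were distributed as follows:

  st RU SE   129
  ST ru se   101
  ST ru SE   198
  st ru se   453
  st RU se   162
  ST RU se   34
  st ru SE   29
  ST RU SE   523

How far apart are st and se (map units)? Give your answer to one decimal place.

The two rarest classes, st ru SE and ST RU se, are the double crossovers. Comparing them with the parentals, only the se allele has switched, so se is the middle locus and the order is st – se – ru.
Crossovers in the st–se interval produce the single-crossover classes ST ru se and st RU SE (101 + 129 = 230) plus the double crossovers (63).
RF(st–se) = (230 + 63) / 1629 = 293/1629 = 0.1799 → 18.0 map units.

18.0 map units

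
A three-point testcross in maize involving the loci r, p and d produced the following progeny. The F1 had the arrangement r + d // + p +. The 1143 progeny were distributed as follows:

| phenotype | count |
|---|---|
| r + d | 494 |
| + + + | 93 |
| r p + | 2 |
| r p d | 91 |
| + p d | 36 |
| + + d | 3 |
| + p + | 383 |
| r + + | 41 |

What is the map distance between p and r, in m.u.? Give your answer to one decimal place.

16.5 m.u.

The two rarest classes, + + d and r p +, are the double crossovers. Comparing them with the parentals, only the r allele has switched, so r is the middle locus and the order is d – r – p.
Crossovers in the r–p interval produce the single-crossover classes r p d and + + + (91 + 93 = 184) plus the double crossovers (5).
RF(r–p) = (184 + 5) / 1143 = 189/1143 = 0.1654 → 16.5 m.u.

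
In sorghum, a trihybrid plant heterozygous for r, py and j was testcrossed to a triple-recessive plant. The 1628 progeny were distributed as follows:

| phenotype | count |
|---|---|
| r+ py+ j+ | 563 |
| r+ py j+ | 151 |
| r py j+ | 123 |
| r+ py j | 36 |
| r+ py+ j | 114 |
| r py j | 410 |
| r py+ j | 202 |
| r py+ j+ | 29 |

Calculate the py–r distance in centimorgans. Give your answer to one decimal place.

25.7 centimorgans

The two most frequent reciprocal classes, r py j and r+ py+ j+, are the parental types, so the F1 was r py j / r+ py+ j+.
The two rarest classes, r+ py j and r py+ j+, are the double crossovers. Comparing them with the parentals, only the r allele has switched, so r is the middle locus and the order is j – r – py.
Crossovers in the r–py interval produce the single-crossover classes r py+ j and r+ py j+ (202 + 151 = 353) plus the double crossovers (65).
RF(r–py) = (353 + 65) / 1628 = 418/1628 = 0.2568 → 25.7 centimorgans.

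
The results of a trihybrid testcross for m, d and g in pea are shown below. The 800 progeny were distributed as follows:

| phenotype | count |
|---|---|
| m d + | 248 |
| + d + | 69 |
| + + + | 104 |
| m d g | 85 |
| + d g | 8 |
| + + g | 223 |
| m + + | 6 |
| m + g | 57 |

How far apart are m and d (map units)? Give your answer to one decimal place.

17.5 map units

The two most frequent reciprocal classes, m d + and + + g, are the parental types, so the F1 was m d + / + + g.
The two rarest classes, m + + and + d g, are the double crossovers. Comparing them with the parentals, only the d allele has switched, so d is the middle locus and the order is m – d – g.
Crossovers in the m–d interval produce the single-crossover classes + d + and m + g (69 + 57 = 126) plus the double crossovers (14).
RF(m–d) = (126 + 14) / 800 = 140/800 = 0.1750 → 17.5 map units.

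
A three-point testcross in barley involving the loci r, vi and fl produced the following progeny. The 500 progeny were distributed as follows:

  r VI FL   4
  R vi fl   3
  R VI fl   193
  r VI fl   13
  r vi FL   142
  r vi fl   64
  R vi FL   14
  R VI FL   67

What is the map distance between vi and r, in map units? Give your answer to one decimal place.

The two most frequent reciprocal classes, r vi FL and R VI fl, are the parental types, so the F1 was r vi FL / R VI fl.
The two rarest classes, r VI FL and R vi fl, are the double crossovers. Comparing them with the parentals, only the vi allele has switched, so vi is the middle locus and the order is r – vi – fl.
Crossovers in the r–vi interval produce the single-crossover classes R vi FL and r VI fl (14 + 13 = 27) plus the double crossovers (7).
RF(r–vi) = (27 + 7) / 500 = 34/500 = 0.0680 → 6.8 map units.

6.8 map units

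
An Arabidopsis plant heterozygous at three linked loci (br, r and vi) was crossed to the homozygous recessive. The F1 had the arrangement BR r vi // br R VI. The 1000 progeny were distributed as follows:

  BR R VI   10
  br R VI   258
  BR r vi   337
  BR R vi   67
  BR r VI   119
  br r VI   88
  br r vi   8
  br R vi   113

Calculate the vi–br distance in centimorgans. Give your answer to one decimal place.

25.0 centimorgans

The two rarest classes, br r vi and BR R VI, are the double crossovers. Comparing them with the parentals, only the br allele has switched, so br is the middle locus and the order is vi – br – r.
Crossovers in the vi–br interval produce the single-crossover classes BR r VI and br R vi (119 + 113 = 232) plus the double crossovers (18).
RF(vi–br) = (232 + 18) / 1000 = 250/1000 = 0.2500 → 25.0 centimorgans.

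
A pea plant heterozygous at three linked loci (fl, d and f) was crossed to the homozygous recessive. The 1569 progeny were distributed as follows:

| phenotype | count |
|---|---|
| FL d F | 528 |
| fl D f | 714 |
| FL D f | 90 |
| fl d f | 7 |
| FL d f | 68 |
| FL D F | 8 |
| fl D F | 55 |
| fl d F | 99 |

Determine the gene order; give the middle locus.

d

The two most frequent reciprocal classes, fl D f and FL d F, are the parental types, so the F1 was fl D f / FL d F.
The two rarest classes, fl d f and FL D F, are the double crossovers. Comparing them with the parentals, only the d allele has switched, so d is the middle locus and the order is fl – d – f.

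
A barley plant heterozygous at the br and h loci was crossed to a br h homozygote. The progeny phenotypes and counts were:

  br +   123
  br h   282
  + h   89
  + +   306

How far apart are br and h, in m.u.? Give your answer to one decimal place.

26.5 m.u.

The two most frequent classes, + + (306) and br h (282), are the parental types, so the F1 was + + / br h.
The recombinant classes are + h and br +: 89 + 123 = 212.
Recombination frequency = 212/800 = 0.2650 ≈ 26.5%, i.e. 26.5 m.u.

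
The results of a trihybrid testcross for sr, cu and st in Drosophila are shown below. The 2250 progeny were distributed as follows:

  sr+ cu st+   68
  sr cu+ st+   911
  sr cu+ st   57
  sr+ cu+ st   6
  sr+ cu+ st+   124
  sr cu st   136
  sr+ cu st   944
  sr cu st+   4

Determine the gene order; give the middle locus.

cu

The two most frequent reciprocal classes, sr cu+ st+ and sr+ cu st, are the parental types, so the F1 was sr cu+ st+ / sr+ cu st.
The two rarest classes, sr cu st+ and sr+ cu+ st, are the double crossovers. Comparing them with the parentals, only the cu allele has switched, so cu is the middle locus and the order is sr – cu – st.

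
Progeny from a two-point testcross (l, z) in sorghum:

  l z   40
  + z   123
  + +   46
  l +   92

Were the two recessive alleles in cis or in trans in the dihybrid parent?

The two most frequent classes are + z (123) and l + (92); these are the parental (non-recombinant) types.
So the F1 carried + z on one chromosome and l + on the other — the recessive alleles are on opposite chromosomes (trans / repulsion).

trans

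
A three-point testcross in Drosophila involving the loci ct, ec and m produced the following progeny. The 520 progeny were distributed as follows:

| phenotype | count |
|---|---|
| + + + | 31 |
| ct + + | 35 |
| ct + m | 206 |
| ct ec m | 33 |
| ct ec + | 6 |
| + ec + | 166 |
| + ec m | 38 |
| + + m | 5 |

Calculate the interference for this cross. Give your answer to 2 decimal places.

The two most frequent reciprocal classes, + ec + and ct + m, are the parental types, so the F1 was + ec + / ct + m.
The two rarest classes, ct ec + and + + m, are the double crossovers. Comparing them with the parentals, only the ct allele has switched, so ct is the middle locus and the order is m – ct – ec.
m–ct: (73 + 11)/520 = 0.1615; ct–ec: (64 + 11)/520 = 0.1442.
Expected DCO frequency = 0.1615 × 0.1442 ≈ 0.02329; observed = 11/520 ≈ 0.02115.
Coefficient of coincidence = 0.02115/0.02329 ≈ 0.91; interference = 1 − 0.91 = 0.09.

0.09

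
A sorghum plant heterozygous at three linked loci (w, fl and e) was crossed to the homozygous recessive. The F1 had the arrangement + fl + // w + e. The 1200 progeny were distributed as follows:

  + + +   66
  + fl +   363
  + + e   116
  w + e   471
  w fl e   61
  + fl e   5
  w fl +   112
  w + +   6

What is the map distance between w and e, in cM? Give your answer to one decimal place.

19.9 cM

The two rarest classes, + fl e and w + +, are the double crossovers. Comparing them with the parentals, only the e allele has switched, so e is the middle locus and the order is fl – e – w.
Crossovers in the e–w interval produce the single-crossover classes w fl + and + + e (112 + 116 = 228) plus the double crossovers (11).
RF(e–w) = (228 + 11) / 1200 = 239/1200 = 0.1992 → 19.9 cM.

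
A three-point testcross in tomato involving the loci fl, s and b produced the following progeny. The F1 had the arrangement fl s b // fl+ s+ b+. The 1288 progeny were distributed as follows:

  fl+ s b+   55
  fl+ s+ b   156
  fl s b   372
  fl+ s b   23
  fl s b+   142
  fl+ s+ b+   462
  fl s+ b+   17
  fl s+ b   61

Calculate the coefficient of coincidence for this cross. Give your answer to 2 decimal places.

0.98

The two rarest classes, fl+ s b and fl s+ b+, are the double crossovers. Comparing them with the parentals, only the fl allele has switched, so fl is the middle locus and the order is s – fl – b.
s–fl: (116 + 40)/1288 = 0.1211; fl–b: (298 + 40)/1288 = 0.2624.
Expected DCO frequency = 0.1211 × 0.2624 ≈ 0.03178; observed = 40/1288 ≈ 0.03106.
Coefficient of coincidence = 0.03106/0.03178 ≈ 0.98.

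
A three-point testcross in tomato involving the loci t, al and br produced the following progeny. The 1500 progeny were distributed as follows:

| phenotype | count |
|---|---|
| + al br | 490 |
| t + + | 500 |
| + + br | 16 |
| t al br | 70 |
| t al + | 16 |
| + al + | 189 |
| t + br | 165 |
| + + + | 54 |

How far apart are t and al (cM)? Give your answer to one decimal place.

The two most frequent reciprocal classes, t + + and + al br, are the parental types, so the F1 was t + + / + al br.
The two rarest classes, t al + and + + br, are the double crossovers. Comparing them with the parentals, only the al allele has switched, so al is the middle locus and the order is t – al – br.
Crossovers in the t–al interval produce the single-crossover classes + + + and t al br (54 + 70 = 124) plus the double crossovers (32).
RF(t–al) = (124 + 32) / 1500 = 156/1500 = 0.1040 → 10.4 cM.

10.4 cM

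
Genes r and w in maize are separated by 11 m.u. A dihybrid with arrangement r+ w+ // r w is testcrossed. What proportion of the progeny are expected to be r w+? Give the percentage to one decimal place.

A map distance of 11 m.u. corresponds to a recombination frequency of 0.110.
The F1 is r+ w+ / r w, so r w+ is a recombinant gamete class with expected frequency r/2 = 0.110/2 = 0.0550.
That is 0.0550 = 5.5% of the progeny.

5.5%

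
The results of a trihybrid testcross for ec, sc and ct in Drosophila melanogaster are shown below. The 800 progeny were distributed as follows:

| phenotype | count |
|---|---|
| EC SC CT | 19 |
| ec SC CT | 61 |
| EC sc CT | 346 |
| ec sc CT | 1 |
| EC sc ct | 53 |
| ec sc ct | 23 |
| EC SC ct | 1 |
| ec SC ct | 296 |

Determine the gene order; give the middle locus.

ec

The two most frequent reciprocal classes, EC sc CT and ec SC ct, are the parental types, so the F1 was EC sc CT / ec SC ct.
The two rarest classes, ec sc CT and EC SC ct, are the double crossovers. Comparing them with the parentals, only the ec allele has switched, so ec is the middle locus and the order is ct – ec – sc.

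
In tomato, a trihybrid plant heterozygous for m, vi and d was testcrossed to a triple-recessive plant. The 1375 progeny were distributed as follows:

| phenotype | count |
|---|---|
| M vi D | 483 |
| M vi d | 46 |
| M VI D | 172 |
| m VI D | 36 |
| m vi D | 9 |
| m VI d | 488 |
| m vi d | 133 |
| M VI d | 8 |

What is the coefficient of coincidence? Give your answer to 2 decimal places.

0.73

The two most frequent reciprocal classes, m VI d and M vi D, are the parental types, so the F1 was m VI d / M vi D.
The two rarest classes, M VI d and m vi D, are the double crossovers. Comparing them with the parentals, only the m allele has switched, so m is the middle locus and the order is vi – m – d.
vi–m: (305 + 17)/1375 = 0.2342; m–d: (82 + 17)/1375 = 0.0720.
Expected DCO frequency = 0.2342 × 0.0720 ≈ 0.01686; observed = 17/1375 ≈ 0.01236.
Coefficient of coincidence = 0.01236/0.01686 ≈ 0.73.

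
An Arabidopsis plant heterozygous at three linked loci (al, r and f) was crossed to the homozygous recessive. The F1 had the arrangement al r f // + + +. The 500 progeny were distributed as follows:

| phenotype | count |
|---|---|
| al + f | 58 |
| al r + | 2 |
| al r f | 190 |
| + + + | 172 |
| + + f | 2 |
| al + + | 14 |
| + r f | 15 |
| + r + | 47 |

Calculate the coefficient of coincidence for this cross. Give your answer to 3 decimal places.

0.556

The two rarest classes, al r + and + + f, are the double crossovers. Comparing them with the parentals, only the f allele has switched, so f is the middle locus and the order is al – f – r.
al–f: (29 + 4)/500 = 0.0660; f–r: (105 + 4)/500 = 0.2180.
Expected DCO frequency = 0.0660 × 0.2180 ≈ 0.01439; observed = 4/500 ≈ 0.00800.
Coefficient of coincidence = 0.00800/0.01439 ≈ 0.556.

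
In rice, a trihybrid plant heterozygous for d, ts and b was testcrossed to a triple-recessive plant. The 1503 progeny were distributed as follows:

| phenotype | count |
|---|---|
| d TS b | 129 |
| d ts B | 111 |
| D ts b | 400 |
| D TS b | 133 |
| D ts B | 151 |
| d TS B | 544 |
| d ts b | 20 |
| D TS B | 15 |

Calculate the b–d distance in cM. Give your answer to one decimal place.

The two most frequent reciprocal classes, d TS B and D ts b, are the parental types, so the F1 was d TS B / D ts b.
The two rarest classes, D TS B and d ts b, are the double crossovers. Comparing them with the parentals, only the d allele has switched, so d is the middle locus and the order is ts – d – b.
Crossovers in the d–b interval produce the single-crossover classes d TS b and D ts B (129 + 151 = 280) plus the double crossovers (35).
RF(d–b) = (280 + 35) / 1503 = 315/1503 = 0.2096 → 21.0 cM.

21.0 cM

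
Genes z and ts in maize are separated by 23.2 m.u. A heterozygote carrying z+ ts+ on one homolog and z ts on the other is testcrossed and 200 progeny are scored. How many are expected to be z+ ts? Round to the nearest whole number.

A map distance of 23.2 m.u. corresponds to a recombination frequency of 0.232.
The F1 is z+ ts+ / z ts, so z+ ts is a recombinant gamete class with expected frequency r/2 = 0.232/2 = 0.1160.
Expected number = 0.1160 × 200 = 23.20 ≈ 23.

23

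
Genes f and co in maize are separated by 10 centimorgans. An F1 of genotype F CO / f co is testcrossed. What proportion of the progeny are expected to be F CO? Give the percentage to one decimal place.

45.0%

A map distance of 10 centimorgans corresponds to a recombination frequency of 0.100.
The F1 is F CO / f co, so F CO is a parental gamete class with expected frequency (1 − r)/2 = 0.900/2 = 0.4500.
That is 0.4500 = 45.0% of the progeny.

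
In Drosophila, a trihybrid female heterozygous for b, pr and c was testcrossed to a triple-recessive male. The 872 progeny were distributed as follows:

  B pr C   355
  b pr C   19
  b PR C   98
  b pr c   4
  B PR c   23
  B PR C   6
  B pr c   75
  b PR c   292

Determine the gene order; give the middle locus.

The two most frequent reciprocal classes, B pr C and b PR c, are the parental types, so the F1 was B pr C / b PR c.
The two rarest classes, B PR C and b pr c, are the double crossovers. Comparing them with the parentals, only the pr allele has switched, so pr is the middle locus and the order is b – pr – c.

pr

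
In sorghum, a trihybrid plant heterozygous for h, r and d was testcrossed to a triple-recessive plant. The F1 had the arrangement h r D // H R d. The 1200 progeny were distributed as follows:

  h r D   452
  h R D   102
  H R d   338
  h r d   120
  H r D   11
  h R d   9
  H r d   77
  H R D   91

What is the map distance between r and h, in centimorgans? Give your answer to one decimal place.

16.6 centimorgans

The two rarest classes, H r D and h R d, are the double crossovers. Comparing them with the parentals, only the h allele has switched, so h is the middle locus and the order is r – h – d.
Crossovers in the r–h interval produce the single-crossover classes h R D and H r d (102 + 77 = 179) plus the double crossovers (20).
RF(r–h) = (179 + 20) / 1200 = 199/1200 = 0.1658 → 16.6 centimorgans.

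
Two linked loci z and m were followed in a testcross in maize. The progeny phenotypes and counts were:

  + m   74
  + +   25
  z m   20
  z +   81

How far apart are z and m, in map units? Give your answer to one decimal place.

22.5 map units

The two most frequent classes, + m (74) and z + (81), are the parental types, so the F1 was + m / z +.
The recombinant classes are + + and z m: 25 + 20 = 45.
Recombination frequency = 45/200 = 0.2250 ≈ 22.5%, i.e. 22.5 map units.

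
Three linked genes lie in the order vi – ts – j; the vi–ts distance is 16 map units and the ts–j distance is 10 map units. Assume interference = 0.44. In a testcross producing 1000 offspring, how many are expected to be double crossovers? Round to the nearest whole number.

9

Map distances give recombination frequencies of 0.160 and 0.100 for the two intervals.
With interference 0.44 (so coincidence = 0.56), expected double-crossover frequency = 0.160 × 0.100 × 0.56 = 0.00896.
Expected number = 0.00896 × 1000 = 8.96 ≈ 9.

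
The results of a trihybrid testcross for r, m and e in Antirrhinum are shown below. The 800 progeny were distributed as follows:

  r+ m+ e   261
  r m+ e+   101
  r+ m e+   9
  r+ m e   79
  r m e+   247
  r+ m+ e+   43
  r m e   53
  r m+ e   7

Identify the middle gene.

r

The two most frequent reciprocal classes, r m e+ and r+ m+ e, are the parental types, so the F1 was r m e+ / r+ m+ e.
The two rarest classes, r+ m e+ and r m+ e, are the double crossovers. Comparing them with the parentals, only the r allele has switched, so r is the middle locus and the order is m – r – e.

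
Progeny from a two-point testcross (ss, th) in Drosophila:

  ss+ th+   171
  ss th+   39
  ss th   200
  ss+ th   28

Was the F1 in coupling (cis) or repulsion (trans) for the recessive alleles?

The two most frequent classes are ss+ th+ (171) and ss th (200); these are the parental (non-recombinant) types.
So the F1 carried ss+ th+ on one chromosome and ss th on the other — the recessive alleles are on the same chromosome (cis / coupling).

cis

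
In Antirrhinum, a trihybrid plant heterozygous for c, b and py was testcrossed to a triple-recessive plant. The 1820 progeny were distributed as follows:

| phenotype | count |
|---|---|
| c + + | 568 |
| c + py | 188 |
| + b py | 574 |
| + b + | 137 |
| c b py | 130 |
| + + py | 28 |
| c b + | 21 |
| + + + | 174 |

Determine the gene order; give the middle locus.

The two most frequent reciprocal classes, c + + and + b py, are the parental types, so the F1 was c + + / + b py.
The two rarest classes, c b + and + + py, are the double crossovers. Comparing them with the parentals, only the b allele has switched, so b is the middle locus and the order is py – b – c.

b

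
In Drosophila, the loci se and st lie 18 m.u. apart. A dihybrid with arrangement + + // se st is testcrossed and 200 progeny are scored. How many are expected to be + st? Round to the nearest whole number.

18

A map distance of 18 m.u. corresponds to a recombination frequency of 0.180.
The F1 is + + / se st, so + st is a recombinant gamete class with expected frequency r/2 = 0.180/2 = 0.0900.
Expected number = 0.0900 × 200 = 18.00 ≈ 18.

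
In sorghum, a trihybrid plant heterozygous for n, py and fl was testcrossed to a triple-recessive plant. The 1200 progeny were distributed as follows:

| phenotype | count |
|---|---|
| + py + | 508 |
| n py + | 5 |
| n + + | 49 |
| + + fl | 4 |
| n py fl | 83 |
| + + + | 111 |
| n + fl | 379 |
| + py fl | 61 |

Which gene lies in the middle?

n

The two most frequent reciprocal classes, n + fl and + py +, are the parental types, so the F1 was n + fl / + py +.
The two rarest classes, + + fl and n py +, are the double crossovers. Comparing them with the parentals, only the n allele has switched, so n is the middle locus and the order is py – n – fl.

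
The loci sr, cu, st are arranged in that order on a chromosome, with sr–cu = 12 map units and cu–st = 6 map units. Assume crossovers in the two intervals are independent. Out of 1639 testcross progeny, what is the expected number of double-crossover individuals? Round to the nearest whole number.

12

Map distances give recombination frequencies of 0.120 and 0.060 for the two intervals.
With no interference, expected double-crossover frequency = 0.120 × 0.060 = 0.00720.
Expected number = 0.00720 × 1639 = 11.80 ≈ 12.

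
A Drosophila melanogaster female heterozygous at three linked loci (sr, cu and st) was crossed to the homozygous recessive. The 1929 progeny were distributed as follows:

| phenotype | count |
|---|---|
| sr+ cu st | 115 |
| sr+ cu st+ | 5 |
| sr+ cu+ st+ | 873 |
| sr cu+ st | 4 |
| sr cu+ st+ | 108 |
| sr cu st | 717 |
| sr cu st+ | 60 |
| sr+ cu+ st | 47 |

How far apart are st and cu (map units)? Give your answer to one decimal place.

The two most frequent reciprocal classes, sr cu st and sr+ cu+ st+, are the parental types, so the F1 was sr cu st / sr+ cu+ st+.
The two rarest classes, sr cu+ st and sr+ cu st+, are the double crossovers. Comparing them with the parentals, only the cu allele has switched, so cu is the middle locus and the order is st – cu – sr.
Crossovers in the st–cu interval produce the single-crossover classes sr cu st+ and sr+ cu+ st (60 + 47 = 107) plus the double crossovers (9).
RF(st–cu) = (107 + 9) / 1929 = 116/1929 = 0.0601 → 6.0 map units.

6.0 map units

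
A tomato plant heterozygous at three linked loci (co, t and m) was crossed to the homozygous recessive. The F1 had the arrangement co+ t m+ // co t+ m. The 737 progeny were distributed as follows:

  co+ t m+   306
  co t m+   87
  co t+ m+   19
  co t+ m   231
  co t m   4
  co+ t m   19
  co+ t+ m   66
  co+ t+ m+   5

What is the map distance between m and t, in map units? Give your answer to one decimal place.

The two rarest classes, co+ t+ m+ and co t m, are the double crossovers. Comparing them with the parentals, only the t allele has switched, so t is the middle locus and the order is m – t – co.
Crossovers in the m–t interval produce the single-crossover classes co+ t m and co t+ m+ (19 + 19 = 38) plus the double crossovers (9).
RF(m–t) = (38 + 9) / 737 = 47/737 = 0.0638 → 6.4 map units.

6.4 map units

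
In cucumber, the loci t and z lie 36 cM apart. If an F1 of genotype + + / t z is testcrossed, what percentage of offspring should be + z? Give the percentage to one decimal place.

18.0%

A map distance of 36 cM corresponds to a recombination frequency of 0.360.
The F1 is + + / t z, so + z is a recombinant gamete class with expected frequency r/2 = 0.360/2 = 0.1800.
That is 0.1800 = 18.0% of the progeny.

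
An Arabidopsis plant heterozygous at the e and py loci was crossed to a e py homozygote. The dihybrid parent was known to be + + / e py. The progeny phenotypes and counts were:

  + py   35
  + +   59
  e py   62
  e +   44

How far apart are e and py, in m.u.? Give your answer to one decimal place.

The recombinant classes are + py and e +: 35 + 44 = 79.
Recombination frequency = 79/200 = 0.3950 ≈ 39.5%, i.e. 39.5 m.u.

39.5 m.u.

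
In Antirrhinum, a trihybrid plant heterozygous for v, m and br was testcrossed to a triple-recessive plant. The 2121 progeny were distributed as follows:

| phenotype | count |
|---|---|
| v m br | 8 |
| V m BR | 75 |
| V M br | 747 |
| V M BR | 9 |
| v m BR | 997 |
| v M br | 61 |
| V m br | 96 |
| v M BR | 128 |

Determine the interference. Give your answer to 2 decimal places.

The two most frequent reciprocal classes, v m BR and V M br, are the parental types, so the F1 was v m BR / V M br.
The two rarest classes, v m br and V M BR, are the double crossovers. Comparing them with the parentals, only the br allele has switched, so br is the middle locus and the order is m – br – v.
m–br: (224 + 17)/2121 = 0.1136; br–v: (136 + 17)/2121 = 0.0721.
Expected DCO frequency = 0.1136 × 0.0721 ≈ 0.00819; observed = 17/2121 ≈ 0.00802.
Coefficient of coincidence = 0.00802/0.00819 ≈ 0.98; interference = 1 − 0.98 = 0.02.

0.02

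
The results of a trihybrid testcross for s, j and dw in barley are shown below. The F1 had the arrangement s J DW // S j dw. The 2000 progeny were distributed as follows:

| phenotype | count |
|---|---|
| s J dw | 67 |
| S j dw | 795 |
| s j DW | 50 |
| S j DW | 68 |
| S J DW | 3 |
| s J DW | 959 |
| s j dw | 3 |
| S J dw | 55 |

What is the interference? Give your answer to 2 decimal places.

The two rarest classes, S J DW and s j dw, are the double crossovers. Comparing them with the parentals, only the s allele has switched, so s is the middle locus and the order is dw – s – j.
dw–s: (135 + 6)/2000 = 0.0705; s–j: (105 + 6)/2000 = 0.0555.
Expected DCO frequency = 0.0705 × 0.0555 ≈ 0.00391; observed = 6/2000 ≈ 0.00300.
Coefficient of coincidence = 0.00300/0.00391 ≈ 0.77; interference = 1 − 0.77 = 0.23.

0.23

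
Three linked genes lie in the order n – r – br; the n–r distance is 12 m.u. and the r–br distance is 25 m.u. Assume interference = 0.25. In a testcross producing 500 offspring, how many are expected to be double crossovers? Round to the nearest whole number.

Map distances give recombination frequencies of 0.120 and 0.250 for the two intervals.
With interference 0.25 (so coincidence = 0.75), expected double-crossover frequency = 0.120 × 0.250 × 0.75 = 0.02250.
Expected number = 0.02250 × 500 = 11.25 ≈ 11.

11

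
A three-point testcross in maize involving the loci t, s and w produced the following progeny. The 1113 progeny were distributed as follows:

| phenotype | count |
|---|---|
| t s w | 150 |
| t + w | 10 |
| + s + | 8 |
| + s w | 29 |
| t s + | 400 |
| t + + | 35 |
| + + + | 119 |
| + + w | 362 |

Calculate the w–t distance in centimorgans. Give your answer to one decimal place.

25.8 centimorgans

The two most frequent reciprocal classes, t s + and + + w, are the parental types, so the F1 was t s + / + + w.
The two rarest classes, + s + and t + w, are the double crossovers. Comparing them with the parentals, only the t allele has switched, so t is the middle locus and the order is s – t – w.
Crossovers in the t–w interval produce the single-crossover classes t s w and + + + (150 + 119 = 269) plus the double crossovers (18).
RF(t–w) = (269 + 18) / 1113 = 287/1113 = 0.2579 → 25.8 centimorgans.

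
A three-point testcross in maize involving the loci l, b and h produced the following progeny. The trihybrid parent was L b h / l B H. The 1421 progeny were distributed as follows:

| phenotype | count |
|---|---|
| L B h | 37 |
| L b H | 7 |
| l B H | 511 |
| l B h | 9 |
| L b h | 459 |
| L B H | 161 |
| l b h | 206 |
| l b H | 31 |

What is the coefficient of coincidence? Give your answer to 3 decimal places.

The two rarest classes, L b H and l B h, are the double crossovers. Comparing them with the parentals, only the h allele has switched, so h is the middle locus and the order is b – h – l.
b–h: (68 + 16)/1421 = 0.0591; h–l: (367 + 16)/1421 = 0.2695.
Expected DCO frequency = 0.0591 × 0.2695 ≈ 0.01593; observed = 16/1421 ≈ 0.01126.
Coefficient of coincidence = 0.01126/0.01593 ≈ 0.707.

0.707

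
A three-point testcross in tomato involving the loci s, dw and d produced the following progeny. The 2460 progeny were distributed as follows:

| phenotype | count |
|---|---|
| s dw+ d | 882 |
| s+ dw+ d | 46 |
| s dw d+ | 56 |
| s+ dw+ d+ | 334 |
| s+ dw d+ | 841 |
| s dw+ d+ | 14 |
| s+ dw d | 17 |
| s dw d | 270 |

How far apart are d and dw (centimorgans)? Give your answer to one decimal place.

The two most frequent reciprocal classes, s+ dw d+ and s dw+ d, are the parental types, so the F1 was s+ dw d+ / s dw+ d.
The two rarest classes, s+ dw d and s dw+ d+, are the double crossovers. Comparing them with the parentals, only the d allele has switched, so d is the middle locus and the order is dw – d – s.
Crossovers in the dw–d interval produce the single-crossover classes s+ dw+ d+ and s dw d (334 + 270 = 604) plus the double crossovers (31).
RF(dw–d) = (604 + 31) / 2460 = 635/2460 = 0.2581 → 25.8 centimorgans.

25.8 centimorgans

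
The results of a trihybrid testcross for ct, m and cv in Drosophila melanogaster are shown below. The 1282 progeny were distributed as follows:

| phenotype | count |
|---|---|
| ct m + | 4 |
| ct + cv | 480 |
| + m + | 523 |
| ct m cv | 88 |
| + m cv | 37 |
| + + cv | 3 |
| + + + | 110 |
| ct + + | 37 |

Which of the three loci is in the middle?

The two most frequent reciprocal classes, + m + and ct + cv, are the parental types, so the F1 was + m + / ct + cv.
The two rarest classes, ct m + and + + cv, are the double crossovers. Comparing them with the parentals, only the ct allele has switched, so ct is the middle locus and the order is m – ct – cv.

ct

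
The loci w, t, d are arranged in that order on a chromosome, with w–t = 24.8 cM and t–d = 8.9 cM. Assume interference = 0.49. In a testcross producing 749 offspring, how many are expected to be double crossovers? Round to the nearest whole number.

8

Map distances give recombination frequencies of 0.248 and 0.089 for the two intervals.
With interference 0.49 (so coincidence = 0.51), expected double-crossover frequency = 0.248 × 0.089 × 0.51 = 0.01126.
Expected number = 0.01126 × 749 = 8.43 ≈ 8.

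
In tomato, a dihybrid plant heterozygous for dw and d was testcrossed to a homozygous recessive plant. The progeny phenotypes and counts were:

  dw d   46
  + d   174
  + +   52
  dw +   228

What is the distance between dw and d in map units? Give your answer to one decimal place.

19.6 map units

The two most frequent classes, + d (174) and dw + (228), are the parental types, so the F1 was + d / dw +.
The recombinant classes are + + and dw d: 52 + 46 = 98.
Recombination frequency = 98/500 = 0.1960 ≈ 19.6%, i.e. 19.6 map units.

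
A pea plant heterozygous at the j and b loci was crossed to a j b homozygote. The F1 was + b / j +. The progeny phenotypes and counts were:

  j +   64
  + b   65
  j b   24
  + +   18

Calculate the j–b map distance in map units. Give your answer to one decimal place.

The recombinant classes are + + and j b: 18 + 24 = 42.
Recombination frequency = 42/171 = 0.2456 ≈ 24.6%, i.e. 24.6 map units.

24.6 map units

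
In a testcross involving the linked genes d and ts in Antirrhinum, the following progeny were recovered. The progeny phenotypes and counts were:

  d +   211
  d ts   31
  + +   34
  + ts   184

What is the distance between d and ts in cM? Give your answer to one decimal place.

The two most frequent classes, + ts (184) and d + (211), are the parental types, so the F1 was + ts / d +.
The recombinant classes are + + and d ts: 34 + 31 = 65.
Recombination frequency = 65/460 = 0.1413 ≈ 14.1%, i.e. 14.1 cM.

14.1 cM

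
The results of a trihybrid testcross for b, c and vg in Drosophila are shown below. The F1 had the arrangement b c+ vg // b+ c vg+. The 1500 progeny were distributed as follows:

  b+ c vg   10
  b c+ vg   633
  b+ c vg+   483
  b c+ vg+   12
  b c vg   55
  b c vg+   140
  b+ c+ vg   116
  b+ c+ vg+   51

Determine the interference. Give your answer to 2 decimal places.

The two rarest classes, b c+ vg+ and b+ c vg, are the double crossovers. Comparing them with the parentals, only the vg allele has switched, so vg is the middle locus and the order is c – vg – b.
c–vg: (106 + 22)/1500 = 0.0853; vg–b: (256 + 22)/1500 = 0.1853.
Expected DCO frequency = 0.0853 × 0.1853 ≈ 0.01581; observed = 22/1500 ≈ 0.01467.
Coefficient of coincidence = 0.01467/0.01581 ≈ 0.93; interference = 1 − 0.93 = 0.07.

0.07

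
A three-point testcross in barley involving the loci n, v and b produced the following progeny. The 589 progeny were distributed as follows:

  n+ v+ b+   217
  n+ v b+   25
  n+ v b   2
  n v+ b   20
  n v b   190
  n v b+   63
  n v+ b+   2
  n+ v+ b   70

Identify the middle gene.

n

The two most frequent reciprocal classes, n+ v+ b+ and n v b, are the parental types, so the F1 was n+ v+ b+ / n v b.
The two rarest classes, n v+ b+ and n+ v b, are the double crossovers. Comparing them with the parentals, only the n allele has switched, so n is the middle locus and the order is b – n – v.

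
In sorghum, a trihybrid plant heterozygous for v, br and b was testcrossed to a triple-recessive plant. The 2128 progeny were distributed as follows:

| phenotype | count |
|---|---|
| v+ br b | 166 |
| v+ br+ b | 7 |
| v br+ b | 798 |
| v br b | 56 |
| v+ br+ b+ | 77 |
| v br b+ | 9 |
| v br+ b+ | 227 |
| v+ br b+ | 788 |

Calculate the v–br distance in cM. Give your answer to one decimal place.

The two most frequent reciprocal classes, v br+ b and v+ br b+, are the parental types, so the F1 was v br+ b / v+ br b+.
The two rarest classes, v+ br+ b and v br b+, are the double crossovers. Comparing them with the parentals, only the v allele has switched, so v is the middle locus and the order is b – v – br.
Crossovers in the v–br interval produce the single-crossover classes v br b and v+ br+ b+ (56 + 77 = 133) plus the double crossovers (16).
RF(v–br) = (133 + 16) / 2128 = 149/2128 = 0.0700 → 7.0 cM.

7.0 cM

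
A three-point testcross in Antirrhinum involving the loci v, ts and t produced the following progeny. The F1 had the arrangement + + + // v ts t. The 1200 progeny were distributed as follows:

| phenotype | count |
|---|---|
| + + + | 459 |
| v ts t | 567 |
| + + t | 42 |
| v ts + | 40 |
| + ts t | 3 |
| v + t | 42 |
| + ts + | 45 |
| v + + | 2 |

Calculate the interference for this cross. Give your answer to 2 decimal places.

The two rarest classes, v + + and + ts t, are the double crossovers. Comparing them with the parentals, only the v allele has switched, so v is the middle locus and the order is t – v – ts.
t–v: (82 + 5)/1200 = 0.0725; v–ts: (87 + 5)/1200 = 0.0767.
Expected DCO frequency = 0.0725 × 0.0767 ≈ 0.00556; observed = 5/1200 ≈ 0.00417.
Coefficient of coincidence = 0.00417/0.00556 ≈ 0.75; interference = 1 − 0.75 = 0.25.

0.25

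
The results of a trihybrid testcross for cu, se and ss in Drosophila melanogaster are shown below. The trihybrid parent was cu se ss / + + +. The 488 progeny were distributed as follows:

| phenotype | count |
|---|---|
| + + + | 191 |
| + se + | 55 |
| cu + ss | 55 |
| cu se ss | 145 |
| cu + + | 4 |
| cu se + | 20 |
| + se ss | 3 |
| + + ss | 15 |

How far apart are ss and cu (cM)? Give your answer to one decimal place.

8.6 cM

The two rarest classes, + se ss and cu + +, are the double crossovers. Comparing them with the parentals, only the cu allele has switched, so cu is the middle locus and the order is se – cu – ss.
Crossovers in the cu–ss interval produce the single-crossover classes cu se + and + + ss (20 + 15 = 35) plus the double crossovers (7).
RF(cu–ss) = (35 + 7) / 488 = 42/488 = 0.0861 → 8.6 cM.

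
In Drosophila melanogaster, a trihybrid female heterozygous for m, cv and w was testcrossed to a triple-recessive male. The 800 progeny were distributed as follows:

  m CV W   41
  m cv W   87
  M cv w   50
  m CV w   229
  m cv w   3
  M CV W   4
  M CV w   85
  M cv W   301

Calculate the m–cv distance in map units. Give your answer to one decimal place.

The two most frequent reciprocal classes, M cv W and m CV w, are the parental types, so the F1 was M cv W / m CV w.
The two rarest classes, M CV W and m cv w, are the double crossovers. Comparing them with the parentals, only the cv allele has switched, so cv is the middle locus and the order is m – cv – w.
Crossovers in the m–cv interval produce the single-crossover classes m cv W and M CV w (87 + 85 = 172) plus the double crossovers (7).
RF(m–cv) = (172 + 7) / 800 = 179/800 = 0.2238 → 22.4 map units.

22.4 map units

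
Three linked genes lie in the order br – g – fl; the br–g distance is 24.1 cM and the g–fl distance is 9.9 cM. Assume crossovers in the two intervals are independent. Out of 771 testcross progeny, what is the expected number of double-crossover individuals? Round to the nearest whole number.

Map distances give recombination frequencies of 0.241 and 0.099 for the two intervals.
With no interference, expected double-crossover frequency = 0.241 × 0.099 = 0.02386.
Expected number = 0.02386 × 771 = 18.40 ≈ 18.

18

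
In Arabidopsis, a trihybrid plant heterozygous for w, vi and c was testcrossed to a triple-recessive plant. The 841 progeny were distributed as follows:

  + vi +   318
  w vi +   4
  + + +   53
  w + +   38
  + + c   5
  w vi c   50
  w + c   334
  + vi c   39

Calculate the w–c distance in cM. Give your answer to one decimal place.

10.2 cM

The two most frequent reciprocal classes, w + c and + vi +, are the parental types, so the F1 was w + c / + vi +.
The two rarest classes, + + c and w vi +, are the double crossovers. Comparing them with the parentals, only the w allele has switched, so w is the middle locus and the order is vi – w – c.
Crossovers in the w–c interval produce the single-crossover classes w + + and + vi c (38 + 39 = 77) plus the double crossovers (9).
RF(w–c) = (77 + 9) / 841 = 86/841 = 0.1023 → 10.2 cM.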